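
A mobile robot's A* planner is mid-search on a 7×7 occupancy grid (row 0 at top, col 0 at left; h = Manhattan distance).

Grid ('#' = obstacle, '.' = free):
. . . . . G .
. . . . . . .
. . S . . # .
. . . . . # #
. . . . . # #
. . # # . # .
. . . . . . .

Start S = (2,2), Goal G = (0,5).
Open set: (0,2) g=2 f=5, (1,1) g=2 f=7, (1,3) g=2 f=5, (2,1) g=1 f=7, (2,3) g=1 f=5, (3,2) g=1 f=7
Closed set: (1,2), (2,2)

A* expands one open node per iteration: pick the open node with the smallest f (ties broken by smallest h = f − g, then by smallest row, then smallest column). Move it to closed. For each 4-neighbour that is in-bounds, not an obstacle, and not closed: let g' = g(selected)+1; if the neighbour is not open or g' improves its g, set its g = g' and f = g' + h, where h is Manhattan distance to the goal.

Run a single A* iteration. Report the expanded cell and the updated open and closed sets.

step 1: expand (0,2) (f=5, h=3) → closed; open now [(0,1) g=3 f=7, (0,3) g=3 f=5, (1,1) g=2 f=7, (1,3) g=2 f=5, (2,1) g=1 f=7, (2,3) g=1 f=5, (3,2) g=1 f=7]

expanded=(0,2); open=[(0,1) g=3 f=7, (0,3) g=3 f=5, (1,1) g=2 f=7, (1,3) g=2 f=5, (2,1) g=1 f=7, (2,3) g=1 f=5, (3,2) g=1 f=7]; closed=[(0,2), (1,2), (2,2)]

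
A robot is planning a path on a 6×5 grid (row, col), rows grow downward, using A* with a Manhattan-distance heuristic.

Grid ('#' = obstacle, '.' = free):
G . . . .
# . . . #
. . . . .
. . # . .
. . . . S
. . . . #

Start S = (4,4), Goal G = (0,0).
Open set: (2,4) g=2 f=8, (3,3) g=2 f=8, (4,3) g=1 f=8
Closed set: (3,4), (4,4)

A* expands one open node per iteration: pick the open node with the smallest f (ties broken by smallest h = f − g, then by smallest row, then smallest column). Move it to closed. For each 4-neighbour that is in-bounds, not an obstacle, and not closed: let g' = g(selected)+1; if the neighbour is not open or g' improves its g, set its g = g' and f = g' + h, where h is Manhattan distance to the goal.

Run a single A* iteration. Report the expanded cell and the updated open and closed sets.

expanded=(2,4); open=[(2,3) g=3 f=8, (3,3) g=2 f=8, (4,3) g=1 f=8]; closed=[(2,4), (3,4), (4,4)]

step 1: expand (2,4) (f=8, h=6) → closed; open now [(2,3) g=3 f=8, (3,3) g=2 f=8, (4,3) g=1 f=8]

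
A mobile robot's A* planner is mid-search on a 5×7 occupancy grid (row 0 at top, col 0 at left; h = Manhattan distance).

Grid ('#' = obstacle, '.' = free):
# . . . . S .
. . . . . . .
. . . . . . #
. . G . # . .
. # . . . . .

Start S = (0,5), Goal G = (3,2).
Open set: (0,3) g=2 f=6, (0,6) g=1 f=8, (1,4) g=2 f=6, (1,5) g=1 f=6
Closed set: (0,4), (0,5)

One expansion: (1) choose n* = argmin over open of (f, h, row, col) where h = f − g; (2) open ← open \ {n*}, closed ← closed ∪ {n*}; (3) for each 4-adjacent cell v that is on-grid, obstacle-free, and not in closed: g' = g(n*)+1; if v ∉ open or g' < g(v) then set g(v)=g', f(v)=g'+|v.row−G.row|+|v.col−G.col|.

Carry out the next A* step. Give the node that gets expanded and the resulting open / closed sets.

expanded=(0,3); open=[(0,2) g=3 f=6, (0,6) g=1 f=8, (1,3) g=3 f=6, (1,4) g=2 f=6, (1,5) g=1 f=6]; closed=[(0,3), (0,4), (0,5)]

step 1: expand (0,3) (f=6, h=4) → closed; open now [(0,2) g=3 f=6, (0,6) g=1 f=8, (1,3) g=3 f=6, (1,4) g=2 f=6, (1,5) g=1 f=6]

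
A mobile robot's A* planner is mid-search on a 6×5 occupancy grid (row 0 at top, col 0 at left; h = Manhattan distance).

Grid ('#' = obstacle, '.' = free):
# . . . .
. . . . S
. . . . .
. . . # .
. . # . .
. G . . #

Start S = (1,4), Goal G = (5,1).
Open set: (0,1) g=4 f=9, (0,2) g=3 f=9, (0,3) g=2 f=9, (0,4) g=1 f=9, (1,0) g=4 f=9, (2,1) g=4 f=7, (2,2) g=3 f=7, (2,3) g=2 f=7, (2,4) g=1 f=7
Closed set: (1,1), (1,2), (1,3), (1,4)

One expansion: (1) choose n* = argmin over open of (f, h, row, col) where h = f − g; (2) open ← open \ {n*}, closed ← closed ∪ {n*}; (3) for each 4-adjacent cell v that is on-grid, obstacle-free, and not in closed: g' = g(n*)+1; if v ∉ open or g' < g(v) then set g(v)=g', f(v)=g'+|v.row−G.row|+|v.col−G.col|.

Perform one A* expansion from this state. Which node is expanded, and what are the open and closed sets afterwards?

step 1: expand (2,1) (f=7, h=3) → closed; open now [(0,1) g=4 f=9, (0,2) g=3 f=9, (0,3) g=2 f=9, (0,4) g=1 f=9, (1,0) g=4 f=9, (2,0) g=5 f=9, (2,2) g=3 f=7, (2,3) g=2 f=7, (2,4) g=1 f=7, (3,1) g=5 f=7]

expanded=(2,1); open=[(0,1) g=4 f=9, (0,2) g=3 f=9, (0,3) g=2 f=9, (0,4) g=1 f=9, (1,0) g=4 f=9, (2,0) g=5 f=9, (2,2) g=3 f=7, (2,3) g=2 f=7, (2,4) g=1 f=7, (3,1) g=5 f=7]; closed=[(1,1), (1,2), (1,3), (1,4), (2,1)]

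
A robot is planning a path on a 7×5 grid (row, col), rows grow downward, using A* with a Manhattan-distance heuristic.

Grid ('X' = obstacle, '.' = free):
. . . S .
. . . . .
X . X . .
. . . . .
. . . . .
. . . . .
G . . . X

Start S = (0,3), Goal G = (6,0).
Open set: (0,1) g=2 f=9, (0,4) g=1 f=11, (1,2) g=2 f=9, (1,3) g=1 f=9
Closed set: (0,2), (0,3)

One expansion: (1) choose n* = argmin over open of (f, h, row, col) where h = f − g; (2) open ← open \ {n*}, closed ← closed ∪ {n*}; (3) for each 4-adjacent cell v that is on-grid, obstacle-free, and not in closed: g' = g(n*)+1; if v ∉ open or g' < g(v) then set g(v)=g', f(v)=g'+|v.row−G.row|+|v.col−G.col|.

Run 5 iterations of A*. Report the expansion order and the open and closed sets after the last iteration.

order=[(0,1) → (0,0) → (1,0) → (1,1) → (2,1)]; open=[(0,4) g=1 f=11, (1,2) g=2 f=9, (1,3) g=1 f=9, (3,1) g=5 f=9]; closed=[(0,0), (0,1), (0,2), (0,3), (1,0), (1,1), (2,1)]

step 1: expand (0,1) (f=9, h=7) → closed; open now [(0,0) g=3 f=9, (0,4) g=1 f=11, (1,1) g=3 f=9, (1,2) g=2 f=9, (1,3) g=1 f=9]
step 2: expand (0,0) (f=9, h=6) → closed; open now [(0,4) g=1 f=11, (1,0) g=4 f=9, (1,1) g=3 f=9, (1,2) g=2 f=9, (1,3) g=1 f=9]
step 3: expand (1,0) (f=9, h=5) → closed; open now [(0,4) g=1 f=11, (1,1) g=3 f=9, (1,2) g=2 f=9, (1,3) g=1 f=9]
step 4: expand (1,1) (f=9, h=6) → closed; open now [(0,4) g=1 f=11, (1,2) g=2 f=9, (1,3) g=1 f=9, (2,1) g=4 f=9]
step 5: expand (2,1) (f=9, h=5) → closed; open now [(0,4) g=1 f=11, (1,2) g=2 f=9, (1,3) g=1 f=9, (3,1) g=5 f=9]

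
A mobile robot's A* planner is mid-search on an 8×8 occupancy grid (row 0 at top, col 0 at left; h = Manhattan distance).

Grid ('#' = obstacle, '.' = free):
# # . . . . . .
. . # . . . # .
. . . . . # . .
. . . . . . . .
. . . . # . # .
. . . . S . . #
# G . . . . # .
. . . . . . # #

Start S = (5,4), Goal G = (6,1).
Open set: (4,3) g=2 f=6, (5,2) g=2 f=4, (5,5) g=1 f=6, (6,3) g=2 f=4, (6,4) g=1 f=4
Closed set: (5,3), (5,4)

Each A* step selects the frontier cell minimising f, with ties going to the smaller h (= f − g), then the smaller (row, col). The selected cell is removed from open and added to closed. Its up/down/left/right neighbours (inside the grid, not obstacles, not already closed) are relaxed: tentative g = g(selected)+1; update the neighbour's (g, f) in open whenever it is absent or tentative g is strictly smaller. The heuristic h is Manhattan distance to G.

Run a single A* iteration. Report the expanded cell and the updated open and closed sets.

step 1: expand (5,2) (f=4, h=2) → closed; open now [(4,2) g=3 f=6, (4,3) g=2 f=6, (5,1) g=3 f=4, (5,5) g=1 f=6, (6,2) g=3 f=4, (6,3) g=2 f=4, (6,4) g=1 f=4]

expanded=(5,2); open=[(4,2) g=3 f=6, (4,3) g=2 f=6, (5,1) g=3 f=4, (5,5) g=1 f=6, (6,2) g=3 f=4, (6,3) g=2 f=4, (6,4) g=1 f=4]; closed=[(5,2), (5,3), (5,4)]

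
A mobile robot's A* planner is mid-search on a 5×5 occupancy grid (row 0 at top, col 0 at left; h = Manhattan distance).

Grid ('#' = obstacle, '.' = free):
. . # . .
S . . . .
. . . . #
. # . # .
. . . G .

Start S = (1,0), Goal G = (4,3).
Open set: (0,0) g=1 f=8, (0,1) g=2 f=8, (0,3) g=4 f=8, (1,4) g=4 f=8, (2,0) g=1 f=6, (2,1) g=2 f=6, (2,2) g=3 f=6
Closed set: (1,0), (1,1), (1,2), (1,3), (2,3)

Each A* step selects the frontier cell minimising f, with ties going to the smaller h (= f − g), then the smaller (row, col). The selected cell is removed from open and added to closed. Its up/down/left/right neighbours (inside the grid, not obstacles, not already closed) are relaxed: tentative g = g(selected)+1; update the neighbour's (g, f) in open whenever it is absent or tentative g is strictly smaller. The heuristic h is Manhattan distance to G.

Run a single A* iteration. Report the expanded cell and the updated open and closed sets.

step 1: expand (2,2) (f=6, h=3) → closed; open now [(0,0) g=1 f=8, (0,1) g=2 f=8, (0,3) g=4 f=8, (1,4) g=4 f=8, (2,0) g=1 f=6, (2,1) g=2 f=6, (3,2) g=4 f=6]

expanded=(2,2); open=[(0,0) g=1 f=8, (0,1) g=2 f=8, (0,3) g=4 f=8, (1,4) g=4 f=8, (2,0) g=1 f=6, (2,1) g=2 f=6, (3,2) g=4 f=6]; closed=[(1,0), (1,1), (1,2), (1,3), (2,2), (2,3)]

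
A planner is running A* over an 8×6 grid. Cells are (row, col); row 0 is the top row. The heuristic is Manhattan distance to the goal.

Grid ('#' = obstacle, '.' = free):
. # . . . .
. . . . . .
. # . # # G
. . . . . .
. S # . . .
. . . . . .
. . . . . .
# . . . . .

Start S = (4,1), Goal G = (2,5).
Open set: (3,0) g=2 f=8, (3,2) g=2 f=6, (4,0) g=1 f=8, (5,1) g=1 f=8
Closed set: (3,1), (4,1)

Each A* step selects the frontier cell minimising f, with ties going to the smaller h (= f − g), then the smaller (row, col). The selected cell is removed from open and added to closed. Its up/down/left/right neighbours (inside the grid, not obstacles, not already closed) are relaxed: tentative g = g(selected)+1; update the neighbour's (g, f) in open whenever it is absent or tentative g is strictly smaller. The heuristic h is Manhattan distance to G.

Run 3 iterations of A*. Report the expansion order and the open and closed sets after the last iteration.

step 1: expand (3,2) (f=6, h=4) → closed; open now [(2,2) g=3 f=6, (3,0) g=2 f=8, (3,3) g=3 f=6, (4,0) g=1 f=8, (5,1) g=1 f=8]
step 2: expand (2,2) (f=6, h=3) → closed; open now [(1,2) g=4 f=8, (3,0) g=2 f=8, (3,3) g=3 f=6, (4,0) g=1 f=8, (5,1) g=1 f=8]
step 3: expand (3,3) (f=6, h=3) → closed; open now [(1,2) g=4 f=8, (3,0) g=2 f=8, (3,4) g=4 f=6, (4,0) g=1 f=8, (4,3) g=4 f=8, (5,1) g=1 f=8]

order=[(3,2) → (2,2) → (3,3)]; open=[(1,2) g=4 f=8, (3,0) g=2 f=8, (3,4) g=4 f=6, (4,0) g=1 f=8, (4,3) g=4 f=8, (5,1) g=1 f=8]; closed=[(2,2), (3,1), (3,2), (3,3), (4,1)]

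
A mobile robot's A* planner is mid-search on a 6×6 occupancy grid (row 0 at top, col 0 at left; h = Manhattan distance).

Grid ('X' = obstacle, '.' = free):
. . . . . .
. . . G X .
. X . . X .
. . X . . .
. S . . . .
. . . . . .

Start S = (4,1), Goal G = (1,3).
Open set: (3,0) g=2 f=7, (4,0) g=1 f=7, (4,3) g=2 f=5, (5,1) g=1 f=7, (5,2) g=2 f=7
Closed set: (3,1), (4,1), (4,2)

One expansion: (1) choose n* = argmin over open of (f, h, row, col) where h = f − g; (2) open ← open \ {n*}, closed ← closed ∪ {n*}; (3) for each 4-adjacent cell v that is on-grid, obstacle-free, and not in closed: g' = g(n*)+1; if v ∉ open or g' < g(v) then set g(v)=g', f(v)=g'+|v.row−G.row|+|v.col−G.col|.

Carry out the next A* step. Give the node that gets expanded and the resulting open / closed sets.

step 1: expand (4,3) (f=5, h=3) → closed; open now [(3,0) g=2 f=7, (3,3) g=3 f=5, (4,0) g=1 f=7, (4,4) g=3 f=7, (5,1) g=1 f=7, (5,2) g=2 f=7, (5,3) g=3 f=7]

expanded=(4,3); open=[(3,0) g=2 f=7, (3,3) g=3 f=5, (4,0) g=1 f=7, (4,4) g=3 f=7, (5,1) g=1 f=7, (5,2) g=2 f=7, (5,3) g=3 f=7]; closed=[(3,1), (4,1), (4,2), (4,3)]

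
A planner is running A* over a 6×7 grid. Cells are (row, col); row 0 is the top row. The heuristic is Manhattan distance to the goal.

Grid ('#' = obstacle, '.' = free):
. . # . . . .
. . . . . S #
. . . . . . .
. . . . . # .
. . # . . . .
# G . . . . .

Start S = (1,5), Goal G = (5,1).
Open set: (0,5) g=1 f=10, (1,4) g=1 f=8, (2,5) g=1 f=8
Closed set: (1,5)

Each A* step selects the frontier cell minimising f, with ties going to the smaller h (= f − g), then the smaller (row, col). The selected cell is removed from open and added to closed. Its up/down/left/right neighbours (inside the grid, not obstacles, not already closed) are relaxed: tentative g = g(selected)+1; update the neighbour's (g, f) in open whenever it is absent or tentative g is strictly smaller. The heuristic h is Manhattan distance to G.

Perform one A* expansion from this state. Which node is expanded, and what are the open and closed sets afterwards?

expanded=(1,4); open=[(0,4) g=2 f=10, (0,5) g=1 f=10, (1,3) g=2 f=8, (2,4) g=2 f=8, (2,5) g=1 f=8]; closed=[(1,4), (1,5)]

step 1: expand (1,4) (f=8, h=7) → closed; open now [(0,4) g=2 f=10, (0,5) g=1 f=10, (1,3) g=2 f=8, (2,4) g=2 f=8, (2,5) g=1 f=8]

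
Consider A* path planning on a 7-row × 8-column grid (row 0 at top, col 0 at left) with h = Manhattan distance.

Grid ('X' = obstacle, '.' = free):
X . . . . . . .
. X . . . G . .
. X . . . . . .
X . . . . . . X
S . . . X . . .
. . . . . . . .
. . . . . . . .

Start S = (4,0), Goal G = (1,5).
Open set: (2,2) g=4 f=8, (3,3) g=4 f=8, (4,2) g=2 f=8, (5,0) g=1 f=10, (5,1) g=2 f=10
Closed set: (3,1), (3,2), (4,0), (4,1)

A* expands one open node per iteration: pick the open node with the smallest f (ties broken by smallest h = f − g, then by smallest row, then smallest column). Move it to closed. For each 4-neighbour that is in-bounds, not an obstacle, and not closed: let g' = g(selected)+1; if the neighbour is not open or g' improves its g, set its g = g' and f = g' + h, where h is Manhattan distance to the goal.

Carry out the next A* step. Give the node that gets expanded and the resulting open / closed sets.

expanded=(2,2); open=[(1,2) g=5 f=8, (2,3) g=5 f=8, (3,3) g=4 f=8, (4,2) g=2 f=8, (5,0) g=1 f=10, (5,1) g=2 f=10]; closed=[(2,2), (3,1), (3,2), (4,0), (4,1)]

step 1: expand (2,2) (f=8, h=4) → closed; open now [(1,2) g=5 f=8, (2,3) g=5 f=8, (3,3) g=4 f=8, (4,2) g=2 f=8, (5,0) g=1 f=10, (5,1) g=2 f=10]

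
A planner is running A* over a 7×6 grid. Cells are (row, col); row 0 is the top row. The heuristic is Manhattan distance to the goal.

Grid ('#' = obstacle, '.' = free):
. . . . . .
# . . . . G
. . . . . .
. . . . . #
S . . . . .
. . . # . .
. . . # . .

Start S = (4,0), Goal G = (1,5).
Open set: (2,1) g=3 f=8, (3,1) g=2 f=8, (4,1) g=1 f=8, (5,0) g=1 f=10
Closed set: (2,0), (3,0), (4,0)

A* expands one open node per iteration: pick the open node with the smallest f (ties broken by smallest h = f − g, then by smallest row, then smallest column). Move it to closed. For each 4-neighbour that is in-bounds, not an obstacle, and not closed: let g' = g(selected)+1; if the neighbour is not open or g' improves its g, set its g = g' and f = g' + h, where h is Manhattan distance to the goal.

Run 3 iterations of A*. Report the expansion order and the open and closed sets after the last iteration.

order=[(2,1) → (1,1) → (1,2)]; open=[(0,1) g=5 f=10, (0,2) g=6 f=10, (1,3) g=6 f=8, (2,2) g=4 f=8, (3,1) g=2 f=8, (4,1) g=1 f=8, (5,0) g=1 f=10]; closed=[(1,1), (1,2), (2,0), (2,1), (3,0), (4,0)]

step 1: expand (2,1) (f=8, h=5) → closed; open now [(1,1) g=4 f=8, (2,2) g=4 f=8, (3,1) g=2 f=8, (4,1) g=1 f=8, (5,0) g=1 f=10]
step 2: expand (1,1) (f=8, h=4) → closed; open now [(0,1) g=5 f=10, (1,2) g=5 f=8, (2,2) g=4 f=8, (3,1) g=2 f=8, (4,1) g=1 f=8, (5,0) g=1 f=10]
step 3: expand (1,2) (f=8, h=3) → closed; open now [(0,1) g=5 f=10, (0,2) g=6 f=10, (1,3) g=6 f=8, (2,2) g=4 f=8, (3,1) g=2 f=8, (4,1) g=1 f=8, (5,0) g=1 f=10]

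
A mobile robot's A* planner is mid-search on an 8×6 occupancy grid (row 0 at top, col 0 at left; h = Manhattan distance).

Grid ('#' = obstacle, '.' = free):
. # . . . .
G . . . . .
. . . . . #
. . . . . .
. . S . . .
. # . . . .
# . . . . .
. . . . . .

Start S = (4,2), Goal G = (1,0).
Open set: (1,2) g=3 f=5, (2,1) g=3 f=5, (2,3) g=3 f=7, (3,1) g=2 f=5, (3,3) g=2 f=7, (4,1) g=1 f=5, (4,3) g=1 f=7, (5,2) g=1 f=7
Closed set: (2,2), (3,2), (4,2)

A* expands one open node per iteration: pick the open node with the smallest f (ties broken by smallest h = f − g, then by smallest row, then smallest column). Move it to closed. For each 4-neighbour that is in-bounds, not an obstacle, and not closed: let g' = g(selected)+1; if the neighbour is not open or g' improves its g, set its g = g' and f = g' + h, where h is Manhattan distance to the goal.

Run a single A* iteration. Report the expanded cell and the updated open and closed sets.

step 1: expand (1,2) (f=5, h=2) → closed; open now [(0,2) g=4 f=7, (1,1) g=4 f=5, (1,3) g=4 f=7, (2,1) g=3 f=5, (2,3) g=3 f=7, (3,1) g=2 f=5, (3,3) g=2 f=7, (4,1) g=1 f=5, (4,3) g=1 f=7, (5,2) g=1 f=7]

expanded=(1,2); open=[(0,2) g=4 f=7, (1,1) g=4 f=5, (1,3) g=4 f=7, (2,1) g=3 f=5, (2,3) g=3 f=7, (3,1) g=2 f=5, (3,3) g=2 f=7, (4,1) g=1 f=5, (4,3) g=1 f=7, (5,2) g=1 f=7]; closed=[(1,2), (2,2), (3,2), (4,2)]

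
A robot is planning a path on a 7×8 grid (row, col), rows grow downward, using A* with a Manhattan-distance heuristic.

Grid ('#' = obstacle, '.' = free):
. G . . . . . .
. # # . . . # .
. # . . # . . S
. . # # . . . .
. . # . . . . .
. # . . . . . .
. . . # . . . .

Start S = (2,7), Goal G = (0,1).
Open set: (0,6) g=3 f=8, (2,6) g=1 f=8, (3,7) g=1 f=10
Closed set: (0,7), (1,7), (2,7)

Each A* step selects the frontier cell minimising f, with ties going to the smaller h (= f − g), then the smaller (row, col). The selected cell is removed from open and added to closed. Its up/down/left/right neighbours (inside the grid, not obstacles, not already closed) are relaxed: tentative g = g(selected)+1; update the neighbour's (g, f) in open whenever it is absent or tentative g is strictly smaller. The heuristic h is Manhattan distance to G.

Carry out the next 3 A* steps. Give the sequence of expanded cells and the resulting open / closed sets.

step 1: expand (0,6) (f=8, h=5) → closed; open now [(0,5) g=4 f=8, (2,6) g=1 f=8, (3,7) g=1 f=10]
step 2: expand (0,5) (f=8, h=4) → closed; open now [(0,4) g=5 f=8, (1,5) g=5 f=10, (2,6) g=1 f=8, (3,7) g=1 f=10]
step 3: expand (0,4) (f=8, h=3) → closed; open now [(0,3) g=6 f=8, (1,4) g=6 f=10, (1,5) g=5 f=10, (2,6) g=1 f=8, (3,7) g=1 f=10]

order=[(0,6) → (0,5) → (0,4)]; open=[(0,3) g=6 f=8, (1,4) g=6 f=10, (1,5) g=5 f=10, (2,6) g=1 f=8, (3,7) g=1 f=10]; closed=[(0,4), (0,5), (0,6), (0,7), (1,7), (2,7)]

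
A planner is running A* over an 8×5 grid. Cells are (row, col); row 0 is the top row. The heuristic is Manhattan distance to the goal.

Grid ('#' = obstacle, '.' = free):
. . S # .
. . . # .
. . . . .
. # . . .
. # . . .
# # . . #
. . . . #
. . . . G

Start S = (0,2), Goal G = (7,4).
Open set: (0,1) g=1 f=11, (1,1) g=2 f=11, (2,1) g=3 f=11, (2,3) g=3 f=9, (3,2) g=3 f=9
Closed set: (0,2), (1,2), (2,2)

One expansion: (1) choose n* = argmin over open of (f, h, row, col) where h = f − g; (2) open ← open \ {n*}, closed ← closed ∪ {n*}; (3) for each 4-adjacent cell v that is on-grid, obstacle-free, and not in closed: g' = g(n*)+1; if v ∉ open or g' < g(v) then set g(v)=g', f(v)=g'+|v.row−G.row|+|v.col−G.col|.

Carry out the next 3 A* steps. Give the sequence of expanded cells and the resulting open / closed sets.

order=[(2,3) → (2,4) → (3,4)]; open=[(0,1) g=1 f=11, (1,1) g=2 f=11, (1,4) g=5 f=11, (2,1) g=3 f=11, (3,2) g=3 f=9, (3,3) g=4 f=9, (4,4) g=6 f=9]; closed=[(0,2), (1,2), (2,2), (2,3), (2,4), (3,4)]

step 1: expand (2,3) (f=9, h=6) → closed; open now [(0,1) g=1 f=11, (1,1) g=2 f=11, (2,1) g=3 f=11, (2,4) g=4 f=9, (3,2) g=3 f=9, (3,3) g=4 f=9]
step 2: expand (2,4) (f=9, h=5) → closed; open now [(0,1) g=1 f=11, (1,1) g=2 f=11, (1,4) g=5 f=11, (2,1) g=3 f=11, (3,2) g=3 f=9, (3,3) g=4 f=9, (3,4) g=5 f=9]
step 3: expand (3,4) (f=9, h=4) → closed; open now [(0,1) g=1 f=11, (1,1) g=2 f=11, (1,4) g=5 f=11, (2,1) g=3 f=11, (3,2) g=3 f=9, (3,3) g=4 f=9, (4,4) g=6 f=9]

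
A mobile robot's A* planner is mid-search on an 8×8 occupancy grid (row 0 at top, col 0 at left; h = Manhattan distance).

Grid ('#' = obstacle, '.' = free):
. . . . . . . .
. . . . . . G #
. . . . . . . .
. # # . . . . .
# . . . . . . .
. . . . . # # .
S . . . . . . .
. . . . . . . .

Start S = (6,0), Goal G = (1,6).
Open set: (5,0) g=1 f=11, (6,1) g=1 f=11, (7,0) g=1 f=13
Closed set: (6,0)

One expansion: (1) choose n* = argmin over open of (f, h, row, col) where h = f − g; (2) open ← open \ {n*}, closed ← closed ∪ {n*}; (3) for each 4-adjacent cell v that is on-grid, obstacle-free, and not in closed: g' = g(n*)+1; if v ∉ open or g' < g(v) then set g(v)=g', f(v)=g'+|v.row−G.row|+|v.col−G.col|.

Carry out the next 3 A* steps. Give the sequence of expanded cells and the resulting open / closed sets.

order=[(5,0) → (5,1) → (4,1)]; open=[(4,2) g=4 f=11, (5,2) g=3 f=11, (6,1) g=1 f=11, (7,0) g=1 f=13]; closed=[(4,1), (5,0), (5,1), (6,0)]

step 1: expand (5,0) (f=11, h=10) → closed; open now [(5,1) g=2 f=11, (6,1) g=1 f=11, (7,0) g=1 f=13]
step 2: expand (5,1) (f=11, h=9) → closed; open now [(4,1) g=3 f=11, (5,2) g=3 f=11, (6,1) g=1 f=11, (7,0) g=1 f=13]
step 3: expand (4,1) (f=11, h=8) → closed; open now [(4,2) g=4 f=11, (5,2) g=3 f=11, (6,1) g=1 f=11, (7,0) g=1 f=13]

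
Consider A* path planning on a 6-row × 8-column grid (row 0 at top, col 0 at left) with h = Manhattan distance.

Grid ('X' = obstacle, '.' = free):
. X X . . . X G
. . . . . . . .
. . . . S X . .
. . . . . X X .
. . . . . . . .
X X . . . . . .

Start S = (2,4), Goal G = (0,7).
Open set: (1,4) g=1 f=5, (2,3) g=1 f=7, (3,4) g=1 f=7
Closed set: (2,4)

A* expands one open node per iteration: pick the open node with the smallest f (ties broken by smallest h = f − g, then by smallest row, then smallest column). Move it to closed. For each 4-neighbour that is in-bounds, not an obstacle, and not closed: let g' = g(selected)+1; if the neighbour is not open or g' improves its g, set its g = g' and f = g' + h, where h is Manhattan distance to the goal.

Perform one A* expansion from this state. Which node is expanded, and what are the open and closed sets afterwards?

expanded=(1,4); open=[(0,4) g=2 f=5, (1,3) g=2 f=7, (1,5) g=2 f=5, (2,3) g=1 f=7, (3,4) g=1 f=7]; closed=[(1,4), (2,4)]

step 1: expand (1,4) (f=5, h=4) → closed; open now [(0,4) g=2 f=5, (1,3) g=2 f=7, (1,5) g=2 f=5, (2,3) g=1 f=7, (3,4) g=1 f=7]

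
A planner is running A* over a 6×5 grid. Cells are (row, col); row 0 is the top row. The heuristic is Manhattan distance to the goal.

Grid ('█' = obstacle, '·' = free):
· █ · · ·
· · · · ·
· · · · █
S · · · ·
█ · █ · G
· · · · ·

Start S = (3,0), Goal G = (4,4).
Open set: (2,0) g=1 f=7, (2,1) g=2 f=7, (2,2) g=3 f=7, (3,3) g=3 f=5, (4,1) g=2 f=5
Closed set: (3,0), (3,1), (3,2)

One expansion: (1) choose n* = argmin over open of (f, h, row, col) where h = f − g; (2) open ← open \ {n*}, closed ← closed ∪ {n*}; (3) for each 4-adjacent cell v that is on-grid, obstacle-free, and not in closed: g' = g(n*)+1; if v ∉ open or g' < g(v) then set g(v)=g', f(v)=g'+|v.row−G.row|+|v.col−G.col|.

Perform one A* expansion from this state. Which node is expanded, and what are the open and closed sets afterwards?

step 1: expand (3,3) (f=5, h=2) → closed; open now [(2,0) g=1 f=7, (2,1) g=2 f=7, (2,2) g=3 f=7, (2,3) g=4 f=7, (3,4) g=4 f=5, (4,1) g=2 f=5, (4,3) g=4 f=5]

expanded=(3,3); open=[(2,0) g=1 f=7, (2,1) g=2 f=7, (2,2) g=3 f=7, (2,3) g=4 f=7, (3,4) g=4 f=5, (4,1) g=2 f=5, (4,3) g=4 f=5]; closed=[(3,0), (3,1), (3,2), (3,3)]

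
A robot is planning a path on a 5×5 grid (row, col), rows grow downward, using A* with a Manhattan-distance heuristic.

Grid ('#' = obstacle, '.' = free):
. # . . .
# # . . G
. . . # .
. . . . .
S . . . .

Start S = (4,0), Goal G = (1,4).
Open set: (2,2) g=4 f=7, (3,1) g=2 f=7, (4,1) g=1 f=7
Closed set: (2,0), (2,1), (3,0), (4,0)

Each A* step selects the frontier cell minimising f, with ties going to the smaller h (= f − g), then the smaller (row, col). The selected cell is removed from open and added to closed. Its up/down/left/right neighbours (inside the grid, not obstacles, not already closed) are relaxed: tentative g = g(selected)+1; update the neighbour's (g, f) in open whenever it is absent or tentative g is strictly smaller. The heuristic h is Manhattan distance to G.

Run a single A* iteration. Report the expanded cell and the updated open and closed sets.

expanded=(2,2); open=[(1,2) g=5 f=7, (3,1) g=2 f=7, (3,2) g=5 f=9, (4,1) g=1 f=7]; closed=[(2,0), (2,1), (2,2), (3,0), (4,0)]

step 1: expand (2,2) (f=7, h=3) → closed; open now [(1,2) g=5 f=7, (3,1) g=2 f=7, (3,2) g=5 f=9, (4,1) g=1 f=7]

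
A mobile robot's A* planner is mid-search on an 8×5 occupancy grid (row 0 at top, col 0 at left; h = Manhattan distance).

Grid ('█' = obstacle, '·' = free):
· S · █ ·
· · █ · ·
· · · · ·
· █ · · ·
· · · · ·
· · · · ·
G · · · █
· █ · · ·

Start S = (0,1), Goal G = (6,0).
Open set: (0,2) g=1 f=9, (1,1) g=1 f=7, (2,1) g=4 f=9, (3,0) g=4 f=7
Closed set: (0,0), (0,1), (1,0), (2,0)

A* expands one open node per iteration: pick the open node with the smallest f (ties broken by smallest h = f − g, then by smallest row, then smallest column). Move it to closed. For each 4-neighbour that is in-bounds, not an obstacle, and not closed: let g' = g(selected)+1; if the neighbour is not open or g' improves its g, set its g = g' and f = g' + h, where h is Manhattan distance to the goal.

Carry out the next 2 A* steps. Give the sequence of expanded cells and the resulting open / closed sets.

step 1: expand (3,0) (f=7, h=3) → closed; open now [(0,2) g=1 f=9, (1,1) g=1 f=7, (2,1) g=4 f=9, (4,0) g=5 f=7]
step 2: expand (4,0) (f=7, h=2) → closed; open now [(0,2) g=1 f=9, (1,1) g=1 f=7, (2,1) g=4 f=9, (4,1) g=6 f=9, (5,0) g=6 f=7]

order=[(3,0) → (4,0)]; open=[(0,2) g=1 f=9, (1,1) g=1 f=7, (2,1) g=4 f=9, (4,1) g=6 f=9, (5,0) g=6 f=7]; closed=[(0,0), (0,1), (1,0), (2,0), (3,0), (4,0)]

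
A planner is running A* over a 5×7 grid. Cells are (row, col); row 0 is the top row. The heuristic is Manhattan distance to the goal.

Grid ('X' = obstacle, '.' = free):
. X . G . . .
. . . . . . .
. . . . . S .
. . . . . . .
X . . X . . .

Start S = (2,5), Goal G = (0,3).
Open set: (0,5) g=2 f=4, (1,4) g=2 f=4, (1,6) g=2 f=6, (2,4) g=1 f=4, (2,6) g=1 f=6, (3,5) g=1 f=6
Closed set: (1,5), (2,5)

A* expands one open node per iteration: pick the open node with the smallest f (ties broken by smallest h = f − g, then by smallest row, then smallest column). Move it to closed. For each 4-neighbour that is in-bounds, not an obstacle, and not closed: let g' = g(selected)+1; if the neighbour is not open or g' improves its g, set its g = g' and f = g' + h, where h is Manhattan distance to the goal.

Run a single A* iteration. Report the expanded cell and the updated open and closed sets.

expanded=(0,5); open=[(0,4) g=3 f=4, (0,6) g=3 f=6, (1,4) g=2 f=4, (1,6) g=2 f=6, (2,4) g=1 f=4, (2,6) g=1 f=6, (3,5) g=1 f=6]; closed=[(0,5), (1,5), (2,5)]

step 1: expand (0,5) (f=4, h=2) → closed; open now [(0,4) g=3 f=4, (0,6) g=3 f=6, (1,4) g=2 f=4, (1,6) g=2 f=6, (2,4) g=1 f=4, (2,6) g=1 f=6, (3,5) g=1 f=6]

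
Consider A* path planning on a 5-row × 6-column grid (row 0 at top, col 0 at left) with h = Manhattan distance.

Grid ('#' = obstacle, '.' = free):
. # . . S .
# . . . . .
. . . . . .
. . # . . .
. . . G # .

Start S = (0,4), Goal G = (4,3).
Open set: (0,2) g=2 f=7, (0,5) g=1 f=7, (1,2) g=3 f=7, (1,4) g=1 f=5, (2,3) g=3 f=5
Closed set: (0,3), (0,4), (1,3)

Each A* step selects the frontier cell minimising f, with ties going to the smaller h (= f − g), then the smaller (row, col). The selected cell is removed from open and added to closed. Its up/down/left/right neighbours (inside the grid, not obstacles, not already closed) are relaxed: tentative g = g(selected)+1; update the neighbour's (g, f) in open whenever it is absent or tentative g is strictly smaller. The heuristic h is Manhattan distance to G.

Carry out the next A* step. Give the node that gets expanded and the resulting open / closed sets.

expanded=(2,3); open=[(0,2) g=2 f=7, (0,5) g=1 f=7, (1,2) g=3 f=7, (1,4) g=1 f=5, (2,2) g=4 f=7, (2,4) g=4 f=7, (3,3) g=4 f=5]; closed=[(0,3), (0,4), (1,3), (2,3)]

step 1: expand (2,3) (f=5, h=2) → closed; open now [(0,2) g=2 f=7, (0,5) g=1 f=7, (1,2) g=3 f=7, (1,4) g=1 f=5, (2,2) g=4 f=7, (2,4) g=4 f=7, (3,3) g=4 f=5]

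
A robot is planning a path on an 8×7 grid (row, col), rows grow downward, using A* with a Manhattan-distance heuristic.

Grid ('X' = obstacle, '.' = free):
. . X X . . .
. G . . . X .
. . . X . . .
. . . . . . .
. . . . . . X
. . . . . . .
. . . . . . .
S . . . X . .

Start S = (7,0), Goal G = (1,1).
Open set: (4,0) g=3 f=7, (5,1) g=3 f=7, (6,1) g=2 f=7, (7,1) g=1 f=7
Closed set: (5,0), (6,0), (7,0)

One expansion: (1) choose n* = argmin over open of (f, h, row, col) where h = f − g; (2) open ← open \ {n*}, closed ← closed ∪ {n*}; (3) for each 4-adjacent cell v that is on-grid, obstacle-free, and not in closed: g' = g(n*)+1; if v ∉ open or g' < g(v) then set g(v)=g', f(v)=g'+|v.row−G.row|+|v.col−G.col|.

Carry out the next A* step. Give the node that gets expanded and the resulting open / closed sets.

expanded=(4,0); open=[(3,0) g=4 f=7, (4,1) g=4 f=7, (5,1) g=3 f=7, (6,1) g=2 f=7, (7,1) g=1 f=7]; closed=[(4,0), (5,0), (6,0), (7,0)]

step 1: expand (4,0) (f=7, h=4) → closed; open now [(3,0) g=4 f=7, (4,1) g=4 f=7, (5,1) g=3 f=7, (6,1) g=2 f=7, (7,1) g=1 f=7]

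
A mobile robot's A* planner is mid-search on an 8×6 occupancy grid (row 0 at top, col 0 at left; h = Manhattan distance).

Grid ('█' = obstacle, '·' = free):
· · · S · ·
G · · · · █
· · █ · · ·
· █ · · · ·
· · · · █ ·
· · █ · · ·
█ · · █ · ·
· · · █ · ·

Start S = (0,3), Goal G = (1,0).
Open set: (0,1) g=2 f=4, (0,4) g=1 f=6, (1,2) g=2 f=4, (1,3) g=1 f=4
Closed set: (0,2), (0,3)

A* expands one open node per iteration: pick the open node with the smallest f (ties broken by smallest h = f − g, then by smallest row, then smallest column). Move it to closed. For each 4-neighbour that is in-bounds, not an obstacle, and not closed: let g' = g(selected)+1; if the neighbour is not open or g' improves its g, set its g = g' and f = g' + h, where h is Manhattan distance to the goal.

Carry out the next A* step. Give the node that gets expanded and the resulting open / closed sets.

expanded=(0,1); open=[(0,0) g=3 f=4, (0,4) g=1 f=6, (1,1) g=3 f=4, (1,2) g=2 f=4, (1,3) g=1 f=4]; closed=[(0,1), (0,2), (0,3)]

step 1: expand (0,1) (f=4, h=2) → closed; open now [(0,0) g=3 f=4, (0,4) g=1 f=6, (1,1) g=3 f=4, (1,2) g=2 f=4, (1,3) g=1 f=4]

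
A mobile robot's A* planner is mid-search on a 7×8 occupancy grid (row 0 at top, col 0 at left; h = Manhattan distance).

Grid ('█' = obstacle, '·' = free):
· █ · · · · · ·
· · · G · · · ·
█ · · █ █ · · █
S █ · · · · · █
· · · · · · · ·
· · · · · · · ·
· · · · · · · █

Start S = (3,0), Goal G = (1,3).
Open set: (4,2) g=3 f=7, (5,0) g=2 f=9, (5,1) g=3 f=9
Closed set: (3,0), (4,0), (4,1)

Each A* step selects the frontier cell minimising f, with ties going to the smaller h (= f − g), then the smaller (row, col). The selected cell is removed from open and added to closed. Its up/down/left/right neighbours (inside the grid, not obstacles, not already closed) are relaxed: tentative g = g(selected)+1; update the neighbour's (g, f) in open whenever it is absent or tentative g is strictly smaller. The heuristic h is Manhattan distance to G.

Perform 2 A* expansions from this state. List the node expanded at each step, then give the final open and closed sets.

order=[(4,2) → (3,2)]; open=[(2,2) g=5 f=7, (3,3) g=5 f=7, (4,3) g=4 f=7, (5,0) g=2 f=9, (5,1) g=3 f=9, (5,2) g=4 f=9]; closed=[(3,0), (3,2), (4,0), (4,1), (4,2)]

step 1: expand (4,2) (f=7, h=4) → closed; open now [(3,2) g=4 f=7, (4,3) g=4 f=7, (5,0) g=2 f=9, (5,1) g=3 f=9, (5,2) g=4 f=9]
step 2: expand (3,2) (f=7, h=3) → closed; open now [(2,2) g=5 f=7, (3,3) g=5 f=7, (4,3) g=4 f=7, (5,0) g=2 f=9, (5,1) g=3 f=9, (5,2) g=4 f=9]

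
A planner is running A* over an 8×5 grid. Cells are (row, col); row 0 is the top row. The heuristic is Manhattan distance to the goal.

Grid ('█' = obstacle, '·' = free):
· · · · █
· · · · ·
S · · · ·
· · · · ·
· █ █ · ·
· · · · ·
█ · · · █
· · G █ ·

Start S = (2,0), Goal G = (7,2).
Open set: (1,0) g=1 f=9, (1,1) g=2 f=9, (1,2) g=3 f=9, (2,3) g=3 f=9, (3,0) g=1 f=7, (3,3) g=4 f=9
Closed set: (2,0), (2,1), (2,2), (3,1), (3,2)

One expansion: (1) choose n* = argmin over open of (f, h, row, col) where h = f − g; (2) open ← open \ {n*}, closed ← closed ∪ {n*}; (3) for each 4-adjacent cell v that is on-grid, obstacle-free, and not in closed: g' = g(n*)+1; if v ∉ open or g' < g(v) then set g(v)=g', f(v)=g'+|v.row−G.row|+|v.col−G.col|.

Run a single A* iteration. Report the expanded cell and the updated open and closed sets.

expanded=(3,0); open=[(1,0) g=1 f=9, (1,1) g=2 f=9, (1,2) g=3 f=9, (2,3) g=3 f=9, (3,3) g=4 f=9, (4,0) g=2 f=7]; closed=[(2,0), (2,1), (2,2), (3,0), (3,1), (3,2)]

step 1: expand (3,0) (f=7, h=6) → closed; open now [(1,0) g=1 f=9, (1,1) g=2 f=9, (1,2) g=3 f=9, (2,3) g=3 f=9, (3,3) g=4 f=9, (4,0) g=2 f=7]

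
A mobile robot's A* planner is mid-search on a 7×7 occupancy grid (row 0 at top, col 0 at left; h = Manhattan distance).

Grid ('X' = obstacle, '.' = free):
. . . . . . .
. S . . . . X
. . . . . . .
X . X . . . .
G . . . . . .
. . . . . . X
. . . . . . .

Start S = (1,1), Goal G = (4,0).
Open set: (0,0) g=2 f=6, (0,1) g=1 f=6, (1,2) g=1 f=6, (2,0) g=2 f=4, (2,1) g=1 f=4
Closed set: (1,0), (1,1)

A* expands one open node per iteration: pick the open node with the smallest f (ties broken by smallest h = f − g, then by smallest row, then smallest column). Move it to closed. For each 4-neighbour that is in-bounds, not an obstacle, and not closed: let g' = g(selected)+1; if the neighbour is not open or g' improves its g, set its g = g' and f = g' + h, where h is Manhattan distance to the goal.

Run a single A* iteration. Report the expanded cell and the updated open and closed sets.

step 1: expand (2,0) (f=4, h=2) → closed; open now [(0,0) g=2 f=6, (0,1) g=1 f=6, (1,2) g=1 f=6, (2,1) g=1 f=4]

expanded=(2,0); open=[(0,0) g=2 f=6, (0,1) g=1 f=6, (1,2) g=1 f=6, (2,1) g=1 f=4]; closed=[(1,0), (1,1), (2,0)]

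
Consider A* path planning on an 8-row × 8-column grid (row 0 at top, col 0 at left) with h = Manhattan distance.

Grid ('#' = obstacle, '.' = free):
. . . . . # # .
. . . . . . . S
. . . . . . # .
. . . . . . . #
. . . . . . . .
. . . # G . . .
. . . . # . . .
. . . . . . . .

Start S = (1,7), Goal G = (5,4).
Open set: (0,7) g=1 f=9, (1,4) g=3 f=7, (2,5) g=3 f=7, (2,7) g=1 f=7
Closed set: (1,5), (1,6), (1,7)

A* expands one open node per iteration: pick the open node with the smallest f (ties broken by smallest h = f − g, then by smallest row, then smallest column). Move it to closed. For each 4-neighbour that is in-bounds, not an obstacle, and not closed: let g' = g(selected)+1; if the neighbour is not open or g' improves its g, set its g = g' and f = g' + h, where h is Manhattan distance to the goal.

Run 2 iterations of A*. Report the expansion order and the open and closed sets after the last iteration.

order=[(1,4) → (2,4)]; open=[(0,4) g=4 f=9, (0,7) g=1 f=9, (1,3) g=4 f=9, (2,3) g=5 f=9, (2,5) g=3 f=7, (2,7) g=1 f=7, (3,4) g=5 f=7]; closed=[(1,4), (1,5), (1,6), (1,7), (2,4)]

step 1: expand (1,4) (f=7, h=4) → closed; open now [(0,4) g=4 f=9, (0,7) g=1 f=9, (1,3) g=4 f=9, (2,4) g=4 f=7, (2,5) g=3 f=7, (2,7) g=1 f=7]
step 2: expand (2,4) (f=7, h=3) → closed; open now [(0,4) g=4 f=9, (0,7) g=1 f=9, (1,3) g=4 f=9, (2,3) g=5 f=9, (2,5) g=3 f=7, (2,7) g=1 f=7, (3,4) g=5 f=7]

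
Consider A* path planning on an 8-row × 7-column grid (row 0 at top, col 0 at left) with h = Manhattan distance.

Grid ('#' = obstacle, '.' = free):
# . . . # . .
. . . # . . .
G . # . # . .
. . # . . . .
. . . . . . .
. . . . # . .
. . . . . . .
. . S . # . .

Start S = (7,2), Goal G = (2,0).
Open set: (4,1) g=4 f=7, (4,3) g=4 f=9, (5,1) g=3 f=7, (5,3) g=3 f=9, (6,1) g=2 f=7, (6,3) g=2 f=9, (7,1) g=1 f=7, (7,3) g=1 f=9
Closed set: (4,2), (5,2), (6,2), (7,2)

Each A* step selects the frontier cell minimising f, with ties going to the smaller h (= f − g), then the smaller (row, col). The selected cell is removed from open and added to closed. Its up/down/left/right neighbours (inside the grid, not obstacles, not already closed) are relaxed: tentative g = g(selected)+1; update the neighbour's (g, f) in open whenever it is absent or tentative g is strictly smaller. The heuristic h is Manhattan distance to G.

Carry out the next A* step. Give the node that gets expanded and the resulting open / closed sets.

expanded=(4,1); open=[(3,1) g=5 f=7, (4,0) g=5 f=7, (4,3) g=4 f=9, (5,1) g=3 f=7, (5,3) g=3 f=9, (6,1) g=2 f=7, (6,3) g=2 f=9, (7,1) g=1 f=7, (7,3) g=1 f=9]; closed=[(4,1), (4,2), (5,2), (6,2), (7,2)]

step 1: expand (4,1) (f=7, h=3) → closed; open now [(3,1) g=5 f=7, (4,0) g=5 f=7, (4,3) g=4 f=9, (5,1) g=3 f=7, (5,3) g=3 f=9, (6,1) g=2 f=7, (6,3) g=2 f=9, (7,1) g=1 f=7, (7,3) g=1 f=9]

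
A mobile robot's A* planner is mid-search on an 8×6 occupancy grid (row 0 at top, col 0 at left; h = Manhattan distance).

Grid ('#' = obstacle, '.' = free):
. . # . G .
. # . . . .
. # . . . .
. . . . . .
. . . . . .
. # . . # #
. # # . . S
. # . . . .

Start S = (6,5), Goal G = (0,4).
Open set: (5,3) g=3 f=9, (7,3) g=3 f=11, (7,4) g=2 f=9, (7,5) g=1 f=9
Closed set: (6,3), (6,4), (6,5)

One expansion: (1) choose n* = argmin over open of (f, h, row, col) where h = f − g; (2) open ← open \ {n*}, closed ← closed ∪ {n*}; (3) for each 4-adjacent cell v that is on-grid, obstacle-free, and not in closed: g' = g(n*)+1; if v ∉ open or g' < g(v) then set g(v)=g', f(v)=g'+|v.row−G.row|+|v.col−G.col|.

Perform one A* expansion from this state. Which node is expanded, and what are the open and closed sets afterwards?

expanded=(5,3); open=[(4,3) g=4 f=9, (5,2) g=4 f=11, (7,3) g=3 f=11, (7,4) g=2 f=9, (7,5) g=1 f=9]; closed=[(5,3), (6,3), (6,4), (6,5)]

step 1: expand (5,3) (f=9, h=6) → closed; open now [(4,3) g=4 f=9, (5,2) g=4 f=11, (7,3) g=3 f=11, (7,4) g=2 f=9, (7,5) g=1 f=9]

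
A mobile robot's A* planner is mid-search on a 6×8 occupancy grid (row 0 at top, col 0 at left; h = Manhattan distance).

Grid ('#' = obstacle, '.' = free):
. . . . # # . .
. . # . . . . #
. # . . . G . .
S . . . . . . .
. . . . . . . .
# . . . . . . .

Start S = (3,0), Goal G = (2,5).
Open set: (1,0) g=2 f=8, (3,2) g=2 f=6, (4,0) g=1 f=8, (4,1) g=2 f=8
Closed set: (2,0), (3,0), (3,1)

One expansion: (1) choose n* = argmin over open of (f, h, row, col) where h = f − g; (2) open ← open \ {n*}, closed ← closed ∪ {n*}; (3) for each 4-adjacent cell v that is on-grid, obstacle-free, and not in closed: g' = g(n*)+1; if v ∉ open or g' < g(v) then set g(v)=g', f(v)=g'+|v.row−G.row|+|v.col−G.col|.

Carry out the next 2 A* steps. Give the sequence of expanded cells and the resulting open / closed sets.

order=[(3,2) → (2,2)]; open=[(1,0) g=2 f=8, (2,3) g=4 f=6, (3,3) g=3 f=6, (4,0) g=1 f=8, (4,1) g=2 f=8, (4,2) g=3 f=8]; closed=[(2,0), (2,2), (3,0), (3,1), (3,2)]

step 1: expand (3,2) (f=6, h=4) → closed; open now [(1,0) g=2 f=8, (2,2) g=3 f=6, (3,3) g=3 f=6, (4,0) g=1 f=8, (4,1) g=2 f=8, (4,2) g=3 f=8]
step 2: expand (2,2) (f=6, h=3) → closed; open now [(1,0) g=2 f=8, (2,3) g=4 f=6, (3,3) g=3 f=6, (4,0) g=1 f=8, (4,1) g=2 f=8, (4,2) g=3 f=8]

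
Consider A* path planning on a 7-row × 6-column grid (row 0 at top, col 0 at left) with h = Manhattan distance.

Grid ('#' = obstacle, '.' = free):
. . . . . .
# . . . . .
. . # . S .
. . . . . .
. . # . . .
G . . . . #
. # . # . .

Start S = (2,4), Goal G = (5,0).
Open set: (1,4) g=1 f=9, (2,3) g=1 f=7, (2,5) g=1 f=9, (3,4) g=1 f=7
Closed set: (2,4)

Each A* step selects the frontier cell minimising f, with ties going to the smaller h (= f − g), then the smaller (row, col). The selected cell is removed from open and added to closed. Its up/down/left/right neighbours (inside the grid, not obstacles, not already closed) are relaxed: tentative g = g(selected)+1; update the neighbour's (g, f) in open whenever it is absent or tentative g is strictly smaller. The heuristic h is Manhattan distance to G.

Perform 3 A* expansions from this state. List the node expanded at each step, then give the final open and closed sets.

step 1: expand (2,3) (f=7, h=6) → closed; open now [(1,3) g=2 f=9, (1,4) g=1 f=9, (2,5) g=1 f=9, (3,3) g=2 f=7, (3,4) g=1 f=7]
step 2: expand (3,3) (f=7, h=5) → closed; open now [(1,3) g=2 f=9, (1,4) g=1 f=9, (2,5) g=1 f=9, (3,2) g=3 f=7, (3,4) g=1 f=7, (4,3) g=3 f=7]
step 3: expand (3,2) (f=7, h=4) → closed; open now [(1,3) g=2 f=9, (1,4) g=1 f=9, (2,5) g=1 f=9, (3,1) g=4 f=7, (3,4) g=1 f=7, (4,3) g=3 f=7]

order=[(2,3) → (3,3) → (3,2)]; open=[(1,3) g=2 f=9, (1,4) g=1 f=9, (2,5) g=1 f=9, (3,1) g=4 f=7, (3,4) g=1 f=7, (4,3) g=3 f=7]; closed=[(2,3), (2,4), (3,2), (3,3)]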